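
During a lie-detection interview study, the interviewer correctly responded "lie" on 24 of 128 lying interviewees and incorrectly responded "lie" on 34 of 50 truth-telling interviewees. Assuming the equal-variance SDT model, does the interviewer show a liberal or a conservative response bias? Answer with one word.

z(H) = -0.887, z(FA) = 0.468
c = −½·(z(H) + z(FA)) = 0.2095
c > 0 → conservative criterion (biased toward responding “no”).

conservative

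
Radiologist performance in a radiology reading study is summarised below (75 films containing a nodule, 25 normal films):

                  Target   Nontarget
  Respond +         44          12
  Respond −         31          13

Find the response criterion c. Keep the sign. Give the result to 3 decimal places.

c = -0.084

H = 44/75 = 0.5867
FA = 12/25 = 0.4800
z(H) = z(0.5867) = 0.2191
z(FA) = z(0.4800) = -0.0502
c = −½·[z(H) + z(FA)] = −0.5 × (0.2191 + (-0.0502)) = -0.08445
c < 0: the radiologist has a liberal response bias.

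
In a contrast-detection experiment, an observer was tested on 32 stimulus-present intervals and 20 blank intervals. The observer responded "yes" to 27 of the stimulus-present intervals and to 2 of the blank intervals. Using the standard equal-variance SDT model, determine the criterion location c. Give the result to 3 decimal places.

H = 27/32 = 0.8438
FA = 2/20 = 0.1000
Φ⁻¹(0.8438) = 1.0102, Φ⁻¹(0.1000) = -1.2816
c = −½·[z(H) + z(FA)] = −0.5 × (1.0102 + (-1.2816)) = 0.1357

c = 0.136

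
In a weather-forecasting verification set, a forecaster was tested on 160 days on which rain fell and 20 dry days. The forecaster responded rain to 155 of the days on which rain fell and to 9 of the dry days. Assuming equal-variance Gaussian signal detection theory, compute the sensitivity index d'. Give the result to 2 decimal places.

H = 155/160 = 0.9688
FA = 9/20 = 0.4500
z(H) = z(0.9688) = 1.863
z(FA) = z(0.4500) = -0.126
d' = z(H) − z(FA) = 1.863 − (-0.126) = 1.989

d' = 1.99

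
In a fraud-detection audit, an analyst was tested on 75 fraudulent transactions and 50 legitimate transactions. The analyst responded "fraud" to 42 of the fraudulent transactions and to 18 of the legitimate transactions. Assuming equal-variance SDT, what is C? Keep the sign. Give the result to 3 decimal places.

C = 0.104

H = 42/75 = 0.5600
FA = 18/50 = 0.3600
z(0.5600) = 0.1510, z(0.3600) = -0.3585
c = −½·[z(H) + z(FA)] = −0.5 × (0.1510 + (-0.3585)) = 0.10375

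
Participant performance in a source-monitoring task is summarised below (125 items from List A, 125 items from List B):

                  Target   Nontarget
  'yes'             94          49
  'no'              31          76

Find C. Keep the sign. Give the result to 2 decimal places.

H = 94/125 = 0.7520
FA = 49/125 = 0.3920
z(H) = 0.681
z(FA) = -0.274
c = −½·[z(H) + z(FA)] = −0.5 × (0.681 + (-0.274)) = -0.2035
c < 0: the participant has a liberal response bias.

C = -0.20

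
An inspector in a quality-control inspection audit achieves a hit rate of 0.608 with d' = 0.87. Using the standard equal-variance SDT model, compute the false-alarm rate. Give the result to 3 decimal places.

z(hit rate) = z(0.608) = 0.2741
z(FA) = z(H) − d' = 0.2741 − 0.87 = -0.5959
false-alarm rate = Φ(-0.5959) = 0.2756

false-alarm rate = 0.276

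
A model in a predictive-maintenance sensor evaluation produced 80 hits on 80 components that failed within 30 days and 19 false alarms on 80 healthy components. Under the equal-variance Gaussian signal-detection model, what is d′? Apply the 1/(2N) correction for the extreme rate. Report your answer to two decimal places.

d′ = 3.21

The hit rate is 80/80 = 1, so apply the 1/(2N) correction: H → 1 − 1/(2·80) = 0.99375.
z(H) = z(0.99375) = 2.498
z(FA) = z(0.23750) = -0.714
d' = 2.498 − (-0.714) = 3.212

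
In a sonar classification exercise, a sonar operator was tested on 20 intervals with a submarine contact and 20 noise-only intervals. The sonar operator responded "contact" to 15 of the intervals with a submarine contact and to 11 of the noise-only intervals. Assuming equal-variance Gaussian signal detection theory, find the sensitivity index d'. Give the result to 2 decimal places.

H = 15/20 = 0.7500
FA = 11/20 = 0.5500
Φ⁻¹(H) = Φ⁻¹(0.7500) = 0.674
Φ⁻¹(FA) = Φ⁻¹(0.5500) = 0.126
d' = z(H) − z(FA) = 0.674 − 0.126 = 0.548

d' = 0.55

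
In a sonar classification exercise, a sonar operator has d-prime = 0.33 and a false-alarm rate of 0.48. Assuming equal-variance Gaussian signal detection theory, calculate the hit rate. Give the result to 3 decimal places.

z(false-alarm rate) = z(0.48) = -0.0502
z(H) = z(FA) + d' = -0.0502 + 0.33 = 0.2798
hit rate = Φ(0.2798) = 0.6102

hit rate = 0.610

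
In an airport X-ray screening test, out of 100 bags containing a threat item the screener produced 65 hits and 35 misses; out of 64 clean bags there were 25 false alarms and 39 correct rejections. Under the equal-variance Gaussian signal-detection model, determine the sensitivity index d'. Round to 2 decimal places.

H = 65/100 = 0.6500
FA = 25/64 = 0.3906
Φ⁻¹(H) = 0.3853
Φ⁻¹(FA) = -0.2778
d' = z(H) − z(FA) = 0.3853 − (-0.2778) = 0.6631

d' = 0.66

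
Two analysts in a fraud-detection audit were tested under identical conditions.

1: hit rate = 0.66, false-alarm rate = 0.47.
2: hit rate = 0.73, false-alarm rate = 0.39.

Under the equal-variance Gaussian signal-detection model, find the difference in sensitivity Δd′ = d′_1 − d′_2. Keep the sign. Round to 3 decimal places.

1: z(0.66) = 0.4125, z(0.47) = -0.0753, d' = 0.4878
2: z(0.73) = 0.6128, z(0.39) = -0.2793, d' = 0.8921
Δd' = d'_1 − d'_2 = 0.4878 − 0.8921 = -0.4043
2 has the higher sensitivity.

Δd′ = -0.404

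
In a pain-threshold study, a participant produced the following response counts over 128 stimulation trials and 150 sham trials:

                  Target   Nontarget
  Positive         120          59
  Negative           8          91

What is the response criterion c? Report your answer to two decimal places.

c = -0.63

H = 120/128 = 0.9375
FA = 59/150 = 0.3933
z(H) = z(0.9375) = 1.534
z(FA) = z(0.3933) = -0.271
c = −½·[z(H) + z(FA)] = −0.5 × (1.534 + (-0.271)) = -0.6315
c < 0: the participant has a liberal response bias.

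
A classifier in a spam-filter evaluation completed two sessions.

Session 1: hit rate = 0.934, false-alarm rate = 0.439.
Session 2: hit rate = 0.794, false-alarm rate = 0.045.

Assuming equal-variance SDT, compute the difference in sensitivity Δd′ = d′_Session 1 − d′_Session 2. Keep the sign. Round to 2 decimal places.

Δd′ = -0.86

Session 1: z(0.934) = 1.506, z(0.439) = -0.154, d' = 1.660
Session 2: z(0.794) = 0.820, z(0.045) = -1.695, d' = 2.515
Δd' = d'_Session 1 − d'_Session 2 = 1.660 − 2.515 = -0.855
Session 2 has the higher sensitivity.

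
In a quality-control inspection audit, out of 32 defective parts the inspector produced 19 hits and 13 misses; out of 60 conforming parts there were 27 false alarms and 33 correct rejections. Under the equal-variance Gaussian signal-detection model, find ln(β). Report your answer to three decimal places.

ln β = -0.020

H = 19/32 = 0.5938
FA = 27/60 = 0.4500
Φ⁻¹(0.5938) = 0.2373, Φ⁻¹(0.4500) = -0.1257
ln β = −½·[z(H)² − z(FA)²] = −0.5 × (0.0563 − 0.0158) = -0.02025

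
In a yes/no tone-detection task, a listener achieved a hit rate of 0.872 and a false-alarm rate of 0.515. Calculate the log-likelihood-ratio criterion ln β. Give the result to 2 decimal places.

Φ⁻¹(0.872) = 1.136, Φ⁻¹(0.515) = 0.038
ln β = −½·[z(H)² − z(FA)²] = −0.5 × (1.290 − 0.001) = -0.6445

ln β = -0.64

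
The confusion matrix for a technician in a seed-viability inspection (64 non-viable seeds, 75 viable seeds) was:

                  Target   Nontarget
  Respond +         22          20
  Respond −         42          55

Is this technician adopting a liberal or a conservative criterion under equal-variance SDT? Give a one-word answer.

z(H) = -0.402, z(FA) = -0.623
c = −½·(z(H) + z(FA)) = 0.5125
c > 0 → conservative criterion (biased toward responding “no”).

conservative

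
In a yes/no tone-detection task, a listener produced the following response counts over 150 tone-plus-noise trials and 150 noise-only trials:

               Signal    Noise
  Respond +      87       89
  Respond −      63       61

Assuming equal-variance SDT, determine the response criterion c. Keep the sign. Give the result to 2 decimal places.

H = 87/150 = 0.5800
FA = 89/150 = 0.5933
z(H) = 0.202
z(FA) = 0.236
c = −½·[z(H) + z(FA)] = −0.5 × (0.202 + 0.236) = -0.219

c = -0.22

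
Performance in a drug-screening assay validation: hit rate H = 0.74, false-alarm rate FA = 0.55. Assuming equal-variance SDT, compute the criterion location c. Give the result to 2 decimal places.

c = -0.38

Φ⁻¹(H) = Φ⁻¹(0.74) = 0.643
Φ⁻¹(FA) = Φ⁻¹(0.55) = 0.126
c = −½·[z(H) + z(FA)] = −0.5 × (0.643 + 0.126) = -0.3845
c < 0: the assay has a liberal response bias.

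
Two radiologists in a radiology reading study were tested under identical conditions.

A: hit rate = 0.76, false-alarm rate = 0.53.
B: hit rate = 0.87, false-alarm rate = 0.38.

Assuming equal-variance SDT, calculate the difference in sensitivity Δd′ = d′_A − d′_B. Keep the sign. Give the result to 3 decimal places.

A: z(0.76) = 0.7063, z(0.53) = 0.0753, d' = 0.6310
B: z(0.87) = 1.1264, z(0.38) = -0.3055, d' = 1.4319
Δd' = d'_A − d'_B = 0.6310 − 1.4319 = -0.8009
B has the higher sensitivity.

Δd′ = -0.801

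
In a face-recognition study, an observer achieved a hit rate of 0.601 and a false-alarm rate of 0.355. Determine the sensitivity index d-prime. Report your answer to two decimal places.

d-prime = 0.63

z(H) = 0.2559
z(FA) = -0.3719
d' = z(H) − z(FA) = 0.2559 − (-0.3719) = 0.6278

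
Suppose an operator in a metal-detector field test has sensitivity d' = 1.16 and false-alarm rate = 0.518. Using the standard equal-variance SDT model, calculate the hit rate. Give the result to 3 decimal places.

hit rate = 0.886

z(false-alarm rate) = z(0.518) = 0.0451
z(H) = z(FA) + d' = 0.0451 + 1.16 = 1.2051
hit rate = Φ(1.2051) = 0.8859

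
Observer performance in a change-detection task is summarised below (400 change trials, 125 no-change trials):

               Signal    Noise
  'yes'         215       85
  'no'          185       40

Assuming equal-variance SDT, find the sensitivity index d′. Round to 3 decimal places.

H = 215/400 = 0.5375
FA = 85/125 = 0.6800
Φ⁻¹(H) = Φ⁻¹(0.5375) = 0.0941
Φ⁻¹(FA) = Φ⁻¹(0.6800) = 0.4677
d' = z(H) − z(FA) = 0.0941 − 0.4677 = -0.3736

d′ = -0.374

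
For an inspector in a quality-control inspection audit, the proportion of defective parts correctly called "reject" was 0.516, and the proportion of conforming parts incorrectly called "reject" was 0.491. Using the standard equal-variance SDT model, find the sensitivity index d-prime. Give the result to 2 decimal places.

d-prime = 0.06

Φ⁻¹(0.516) = 0.0401, Φ⁻¹(0.491) = -0.0226
d' = z(H) − z(FA) = 0.0401 − (-0.0226) = 0.0627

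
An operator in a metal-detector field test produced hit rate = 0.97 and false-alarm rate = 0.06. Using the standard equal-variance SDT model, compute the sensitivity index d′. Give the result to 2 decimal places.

Φ⁻¹(H) = 1.8808
Φ⁻¹(FA) = -1.5548
d' = z(H) − z(FA) = 1.8808 − (-1.5548) = 3.4356

d′ = 3.44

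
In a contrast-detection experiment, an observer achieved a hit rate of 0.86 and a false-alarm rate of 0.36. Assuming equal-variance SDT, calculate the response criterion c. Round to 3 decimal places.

Φ⁻¹(H) = Φ⁻¹(0.86) = 1.0803
Φ⁻¹(FA) = Φ⁻¹(0.36) = -0.3585
c = −½·[z(H) + z(FA)] = −0.5 × (1.0803 + (-0.3585)) = -0.3609
c < 0: the observer has a liberal response bias.

c = -0.361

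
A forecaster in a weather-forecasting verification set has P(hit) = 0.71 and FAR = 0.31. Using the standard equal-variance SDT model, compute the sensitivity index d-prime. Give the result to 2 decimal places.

d-prime = 1.05

z(H) = z(0.71) = 0.553
z(FA) = z(0.31) = -0.496
d' = z(H) − z(FA) = 0.553 − (-0.496) = 1.049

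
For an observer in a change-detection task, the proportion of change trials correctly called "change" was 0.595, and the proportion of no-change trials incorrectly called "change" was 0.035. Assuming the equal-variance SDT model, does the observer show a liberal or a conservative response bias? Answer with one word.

z(H) = 0.240, z(FA) = -1.812
c = −½·(z(H) + z(FA)) = 0.786
c > 0 → conservative criterion (biased toward responding “no”).

conservative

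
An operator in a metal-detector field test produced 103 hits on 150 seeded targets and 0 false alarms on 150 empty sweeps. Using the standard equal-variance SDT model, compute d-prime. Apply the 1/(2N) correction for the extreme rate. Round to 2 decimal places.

d-prime = 3.20

The false-alarm rate is 0/150 = 0, so apply the 1/(2N) correction: FA → 1/(2·150) = 0.00333.
z(H) = z(0.68667) = 0.486
z(FA) = z(0.00333) = -2.713
d' = 0.486 − (-2.713) = 3.199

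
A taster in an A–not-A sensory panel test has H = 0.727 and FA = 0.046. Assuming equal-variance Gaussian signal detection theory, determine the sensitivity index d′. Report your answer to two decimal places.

Φ⁻¹(H) = 0.604
Φ⁻¹(FA) = -1.685
d' = z(H) − z(FA) = 0.604 − (-1.685) = 2.289

d′ = 2.29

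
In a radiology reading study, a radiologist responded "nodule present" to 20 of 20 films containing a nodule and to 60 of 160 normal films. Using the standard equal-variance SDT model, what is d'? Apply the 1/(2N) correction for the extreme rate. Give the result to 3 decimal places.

d' = 2.279

The hit rate is 20/20 = 1, so apply the 1/(2N) correction: H → 1 − 1/(2·20) = 0.97500.
z(H) = z(0.97500) = 1.9600
z(FA) = z(0.37500) = -0.3186
d' = 1.9600 − (-0.3186) = 2.2786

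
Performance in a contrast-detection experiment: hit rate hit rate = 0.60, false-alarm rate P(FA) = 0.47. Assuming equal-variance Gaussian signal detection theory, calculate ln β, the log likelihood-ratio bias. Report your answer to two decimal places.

ln β = -0.03

Φ⁻¹(0.60) = 0.253, Φ⁻¹(0.47) = -0.075
ln β = −½·[z(H)² − z(FA)²] = −0.5 × (0.064 − 0.006) = -0.029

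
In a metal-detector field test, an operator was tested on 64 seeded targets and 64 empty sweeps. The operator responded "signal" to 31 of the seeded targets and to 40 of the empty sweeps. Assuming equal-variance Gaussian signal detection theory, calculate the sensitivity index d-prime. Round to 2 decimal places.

d-prime = -0.36

H = 31/64 = 0.4844
FA = 40/64 = 0.6250
z(0.4844) = -0.0391, z(0.6250) = 0.3186
d' = z(H) − z(FA) = -0.0391 − 0.3186 = -0.3577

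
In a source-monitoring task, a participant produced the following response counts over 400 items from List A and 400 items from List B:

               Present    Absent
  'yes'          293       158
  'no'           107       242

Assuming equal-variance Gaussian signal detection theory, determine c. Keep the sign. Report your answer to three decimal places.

H = 293/400 = 0.7325
FA = 158/400 = 0.3950
z(0.7325) = 0.6204, z(0.3950) = -0.2663
c = −½·[z(H) + z(FA)] = −0.5 × (0.6204 + (-0.2663)) = -0.17705

c = -0.177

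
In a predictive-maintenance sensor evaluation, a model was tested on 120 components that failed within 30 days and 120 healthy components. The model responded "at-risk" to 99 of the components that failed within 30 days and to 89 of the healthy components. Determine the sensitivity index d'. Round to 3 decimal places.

d' = 0.286

H = 99/120 = 0.8250
FA = 89/120 = 0.7417
z(H) = 0.9346
z(FA) = 0.6486
d' = z(H) − z(FA) = 0.9346 − 0.6486 = 0.2860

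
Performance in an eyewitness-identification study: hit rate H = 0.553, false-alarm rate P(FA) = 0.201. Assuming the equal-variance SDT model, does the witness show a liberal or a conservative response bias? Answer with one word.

conservative

z(H) = 0.133, z(FA) = -0.838
c = −½·(z(H) + z(FA)) = 0.3525
c > 0 → conservative criterion (biased toward responding “no”).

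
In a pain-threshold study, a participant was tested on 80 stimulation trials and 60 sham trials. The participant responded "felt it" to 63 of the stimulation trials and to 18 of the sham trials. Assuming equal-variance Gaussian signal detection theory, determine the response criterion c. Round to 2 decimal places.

H = 63/80 = 0.7875
FA = 18/60 = 0.3000
z(0.7875) = 0.798, z(0.3000) = -0.524
c = −½·[z(H) + z(FA)] = −0.5 × (0.798 + (-0.524)) = -0.137

c = -0.14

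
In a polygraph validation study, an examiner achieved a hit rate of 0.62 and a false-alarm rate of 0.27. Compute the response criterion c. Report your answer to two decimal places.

c = 0.15

z(H) = 0.3055
z(FA) = -0.6128
c = −½·[z(H) + z(FA)] = −0.5 × (0.3055 + (-0.6128)) = 0.15365
c > 0: the examiner has a conservative response bias.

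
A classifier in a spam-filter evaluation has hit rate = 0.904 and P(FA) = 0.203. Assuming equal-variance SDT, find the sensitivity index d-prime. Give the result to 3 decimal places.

d-prime = 2.136

Φ⁻¹(H) = Φ⁻¹(0.904) = 1.3047
Φ⁻¹(FA) = Φ⁻¹(0.203) = -0.8310
d' = z(H) − z(FA) = 1.3047 − (-0.8310) = 2.1357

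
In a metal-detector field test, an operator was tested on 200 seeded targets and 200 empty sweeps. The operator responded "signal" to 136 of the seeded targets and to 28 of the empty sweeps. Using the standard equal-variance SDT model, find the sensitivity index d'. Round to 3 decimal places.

d' = 1.548

H = 136/200 = 0.6800
FA = 28/200 = 0.1400
z(0.6800) = 0.4677, z(0.1400) = -1.0803
d' = z(H) − z(FA) = 0.4677 − (-1.0803) = 1.5480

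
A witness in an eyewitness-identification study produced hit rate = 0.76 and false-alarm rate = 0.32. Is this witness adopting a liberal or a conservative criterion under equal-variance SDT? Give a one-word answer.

z(H) = 0.706, z(FA) = -0.468
c = −½·(z(H) + z(FA)) = -0.119
c < 0 → liberal criterion (biased toward responding “yes”).

liberal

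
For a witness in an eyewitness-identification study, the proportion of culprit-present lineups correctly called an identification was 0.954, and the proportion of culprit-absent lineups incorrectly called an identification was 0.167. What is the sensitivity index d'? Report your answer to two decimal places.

Φ⁻¹(H) = Φ⁻¹(0.954) = 1.685
Φ⁻¹(FA) = Φ⁻¹(0.167) = -0.966
d' = z(H) − z(FA) = 1.685 − (-0.966) = 2.651

d' = 2.65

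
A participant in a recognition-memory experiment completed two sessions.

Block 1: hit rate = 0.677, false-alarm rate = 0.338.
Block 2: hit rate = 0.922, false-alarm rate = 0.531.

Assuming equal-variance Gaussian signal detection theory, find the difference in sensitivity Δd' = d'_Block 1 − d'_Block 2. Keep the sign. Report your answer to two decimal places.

Δd' = -0.46

Block 1: z(0.677) = 0.459, z(0.338) = -0.418, d' = 0.877
Block 2: z(0.922) = 1.419, z(0.531) = 0.078, d' = 1.341
Δd' = d'_Block 1 − d'_Block 2 = 0.877 − 1.341 = -0.464
Block 2 has the higher sensitivity.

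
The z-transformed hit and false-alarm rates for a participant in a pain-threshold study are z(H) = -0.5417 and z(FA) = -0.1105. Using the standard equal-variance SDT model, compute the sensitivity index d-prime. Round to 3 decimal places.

d' = z(H) − z(FA) = -0.5417 − (-0.1105) = -0.4312

d-prime = -0.431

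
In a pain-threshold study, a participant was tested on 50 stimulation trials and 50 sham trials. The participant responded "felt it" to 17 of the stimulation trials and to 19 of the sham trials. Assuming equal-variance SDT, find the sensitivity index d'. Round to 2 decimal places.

d' = -0.11

H = 17/50 = 0.3400
FA = 19/50 = 0.3800
z(H) = z(0.3400) = -0.4125
z(FA) = z(0.3800) = -0.3055
d' = z(H) − z(FA) = -0.4125 − (-0.3055) = -0.1070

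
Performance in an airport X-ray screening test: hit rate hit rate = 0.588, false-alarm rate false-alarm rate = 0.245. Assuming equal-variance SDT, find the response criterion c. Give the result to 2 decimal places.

c = 0.23

Φ⁻¹(H) = 0.2224
Φ⁻¹(FA) = -0.6903
c = −½·[z(H) + z(FA)] = −0.5 × (0.2224 + (-0.6903)) = 0.23395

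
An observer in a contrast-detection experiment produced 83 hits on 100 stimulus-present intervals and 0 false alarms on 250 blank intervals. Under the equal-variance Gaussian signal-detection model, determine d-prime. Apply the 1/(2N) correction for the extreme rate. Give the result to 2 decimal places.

d-prime = 3.83

The false-alarm rate is 0/250 = 0, so apply the 1/(2N) correction: FA → 1/(2·250) = 0.00200.
z(H) = z(0.83000) = 0.954
z(FA) = z(0.00200) = -2.878
d' = 0.954 − (-2.878) = 3.832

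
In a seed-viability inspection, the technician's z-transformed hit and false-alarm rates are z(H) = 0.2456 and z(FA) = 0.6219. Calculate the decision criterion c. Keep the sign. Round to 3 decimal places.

c = −½·[z(H) + z(FA)] = −½·(0.2456 + 0.6219) = -0.43375

c = -0.434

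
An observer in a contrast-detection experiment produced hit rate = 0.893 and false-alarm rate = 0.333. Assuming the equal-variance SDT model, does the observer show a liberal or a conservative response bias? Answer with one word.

liberal

z(H) = 1.243, z(FA) = -0.432
c = −½·(z(H) + z(FA)) = -0.4055
c < 0 → liberal criterion (biased toward responding “yes”).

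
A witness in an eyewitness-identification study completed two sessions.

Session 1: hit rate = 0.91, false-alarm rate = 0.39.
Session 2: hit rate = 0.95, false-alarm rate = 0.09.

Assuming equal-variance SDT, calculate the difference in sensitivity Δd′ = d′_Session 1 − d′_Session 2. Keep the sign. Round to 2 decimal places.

Δd′ = -1.37

Session 1: z(0.91) = 1.341, z(0.39) = -0.279, d' = 1.620
Session 2: z(0.95) = 1.645, z(0.09) = -1.341, d' = 2.986
Δd' = d'_Session 1 − d'_Session 2 = 1.620 − 2.986 = -1.366
Session 2 has the higher sensitivity.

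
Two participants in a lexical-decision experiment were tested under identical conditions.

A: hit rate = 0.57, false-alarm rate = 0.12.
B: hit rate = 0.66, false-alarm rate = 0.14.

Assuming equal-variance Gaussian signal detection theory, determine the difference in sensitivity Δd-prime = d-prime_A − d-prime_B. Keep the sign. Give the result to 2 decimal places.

Δd-prime = -0.14

A: z(0.57) = 0.176, z(0.12) = -1.175, d' = 1.351
B: z(0.66) = 0.412, z(0.14) = -1.080, d' = 1.492
Δd' = d'_A − d'_B = 1.351 − 1.492 = -0.141
B has the higher sensitivity.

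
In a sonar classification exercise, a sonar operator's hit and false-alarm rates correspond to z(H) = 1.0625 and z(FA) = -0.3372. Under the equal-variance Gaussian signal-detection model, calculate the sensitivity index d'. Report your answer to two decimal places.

d' = 1.40

d' = z(H) − z(FA) = 1.0625 − (-0.3372) = 1.3997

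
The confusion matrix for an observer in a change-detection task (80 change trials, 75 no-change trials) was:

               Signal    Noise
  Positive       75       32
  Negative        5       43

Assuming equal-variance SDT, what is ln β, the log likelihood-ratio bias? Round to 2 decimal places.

ln β = -1.16

H = 75/80 = 0.9375
FA = 32/75 = 0.4267
z(H) = 1.534
z(FA) = -0.185
ln β = −½·[z(H)² − z(FA)²] = −0.5 × (2.353 − 0.034) = -1.1595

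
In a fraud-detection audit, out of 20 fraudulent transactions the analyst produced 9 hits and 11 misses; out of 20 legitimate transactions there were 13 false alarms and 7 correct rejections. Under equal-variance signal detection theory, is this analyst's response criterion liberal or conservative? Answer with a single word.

liberal

z(H) = -0.126, z(FA) = 0.385
c = −½·(z(H) + z(FA)) = -0.1295
c < 0 → liberal criterion (biased toward responding “yes”).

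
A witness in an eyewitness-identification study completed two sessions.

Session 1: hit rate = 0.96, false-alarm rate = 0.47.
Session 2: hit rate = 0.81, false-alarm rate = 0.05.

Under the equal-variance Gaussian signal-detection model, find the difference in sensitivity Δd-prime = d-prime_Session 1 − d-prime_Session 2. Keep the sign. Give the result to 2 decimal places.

Δd-prime = -0.70

Session 1: z(0.96) = 1.751, z(0.47) = -0.075, d' = 1.826
Session 2: z(0.81) = 0.878, z(0.05) = -1.645, d' = 2.523
Δd' = d'_Session 1 − d'_Session 2 = 1.826 − 2.523 = -0.697
Session 2 has the higher sensitivity.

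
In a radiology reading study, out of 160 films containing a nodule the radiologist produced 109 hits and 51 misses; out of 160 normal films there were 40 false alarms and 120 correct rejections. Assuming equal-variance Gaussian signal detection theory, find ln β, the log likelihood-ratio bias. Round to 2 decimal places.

ln β = 0.12

H = 109/160 = 0.6813
FA = 40/160 = 0.2500
Φ⁻¹(H) = 0.471
Φ⁻¹(FA) = -0.674
ln β = −½·[z(H)² − z(FA)²] = −0.5 × (0.222 − 0.454) = 0.116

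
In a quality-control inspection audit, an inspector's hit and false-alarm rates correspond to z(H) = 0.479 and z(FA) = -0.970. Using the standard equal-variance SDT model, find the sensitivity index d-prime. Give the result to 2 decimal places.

d-prime = 1.45

d' = z(H) − z(FA) = 0.479 − (-0.970) = 1.449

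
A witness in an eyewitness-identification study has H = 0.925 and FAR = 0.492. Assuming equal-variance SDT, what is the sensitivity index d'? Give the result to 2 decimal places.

d' = 1.46

z(H) = 1.4395
z(FA) = -0.0201
d' = z(H) − z(FA) = 1.4395 − (-0.0201) = 1.4596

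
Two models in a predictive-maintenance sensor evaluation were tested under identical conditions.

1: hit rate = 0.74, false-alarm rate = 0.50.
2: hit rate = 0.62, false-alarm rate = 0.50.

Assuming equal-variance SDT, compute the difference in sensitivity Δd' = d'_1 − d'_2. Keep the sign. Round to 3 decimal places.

Δd' = 0.338

1: z(0.74) = 0.6433, z(0.50) = 0.0000, d' = 0.6433
2: z(0.62) = 0.3055, z(0.50) = 0.0000, d' = 0.3055
Δd' = d'_1 − d'_2 = 0.6433 − 0.3055 = 0.3378
1 has the higher sensitivity.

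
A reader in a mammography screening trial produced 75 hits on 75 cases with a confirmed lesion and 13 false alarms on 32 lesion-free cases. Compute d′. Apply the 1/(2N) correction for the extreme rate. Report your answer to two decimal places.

d′ = 2.71

The hit rate is 75/75 = 1, so apply the 1/(2N) correction: H → 1 − 1/(2·75) = 0.99333.
z(H) = z(0.99333) = 2.475
z(FA) = z(0.40625) = -0.237
d' = 2.475 − (-0.237) = 2.712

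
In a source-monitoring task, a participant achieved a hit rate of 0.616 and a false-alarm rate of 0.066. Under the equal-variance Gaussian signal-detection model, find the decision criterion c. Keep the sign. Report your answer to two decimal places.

c = 0.61

z(H) = z(0.616) = 0.2950
z(FA) = z(0.066) = -1.5063
c = −½·[z(H) + z(FA)] = −0.5 × (0.2950 + (-1.5063)) = 0.60565
c > 0: the participant has a conservative response bias.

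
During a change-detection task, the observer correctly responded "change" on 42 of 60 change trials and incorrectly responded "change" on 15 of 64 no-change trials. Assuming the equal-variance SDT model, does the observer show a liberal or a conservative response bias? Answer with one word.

conservative

z(H) = 0.524, z(FA) = -0.725
c = −½·(z(H) + z(FA)) = 0.1005
c > 0 → conservative criterion (biased toward responding “no”).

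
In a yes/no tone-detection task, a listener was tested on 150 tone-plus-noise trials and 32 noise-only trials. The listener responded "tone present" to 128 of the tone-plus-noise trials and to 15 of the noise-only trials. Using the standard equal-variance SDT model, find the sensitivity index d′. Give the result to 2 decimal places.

H = 128/150 = 0.8533
FA = 15/32 = 0.4688
z(H) = z(0.8533) = 1.0507
z(FA) = z(0.4688) = -0.0783
d' = z(H) − z(FA) = 1.0507 − (-0.0783) = 1.1290

d′ = 1.13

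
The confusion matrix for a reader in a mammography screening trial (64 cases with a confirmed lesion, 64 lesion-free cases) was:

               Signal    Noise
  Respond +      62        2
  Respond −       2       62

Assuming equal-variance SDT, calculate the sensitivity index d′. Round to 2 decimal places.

H = 62/64 = 0.9688
FA = 2/64 = 0.0312
Φ⁻¹(H) = 1.8634
Φ⁻¹(FA) = -1.8634
d' = z(H) − z(FA) = 1.8634 − (-1.8634) = 3.7268

d′ = 3.73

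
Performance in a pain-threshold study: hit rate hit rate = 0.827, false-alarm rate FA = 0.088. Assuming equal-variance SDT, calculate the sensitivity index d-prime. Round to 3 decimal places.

z(H) = z(0.827) = 0.9424
z(FA) = z(0.088) = -1.3532
d' = z(H) − z(FA) = 0.9424 − (-1.3532) = 2.2956

d-prime = 2.296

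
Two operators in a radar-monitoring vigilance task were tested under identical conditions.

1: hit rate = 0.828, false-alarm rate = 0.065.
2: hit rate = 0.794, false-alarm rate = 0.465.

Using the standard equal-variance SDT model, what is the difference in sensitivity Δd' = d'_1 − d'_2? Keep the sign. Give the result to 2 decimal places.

1: z(0.828) = 0.946, z(0.065) = -1.514, d' = 2.460
2: z(0.794) = 0.820, z(0.465) = -0.088, d' = 0.908
Δd' = d'_1 − d'_2 = 2.460 − 0.908 = 1.552
1 has the higher sensitivity.

Δd' = 1.55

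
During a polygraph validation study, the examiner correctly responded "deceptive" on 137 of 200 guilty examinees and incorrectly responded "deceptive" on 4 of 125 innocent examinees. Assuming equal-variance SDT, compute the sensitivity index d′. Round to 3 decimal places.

H = 137/200 = 0.6850
FA = 4/125 = 0.0320
z(H) = 0.4817
z(FA) = -1.8522
d' = z(H) − z(FA) = 0.4817 − (-1.8522) = 2.3339

d′ = 2.334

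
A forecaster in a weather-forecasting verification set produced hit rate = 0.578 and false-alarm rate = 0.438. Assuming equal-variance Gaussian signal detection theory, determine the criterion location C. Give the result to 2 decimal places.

Φ⁻¹(0.578) = 0.1968, Φ⁻¹(0.438) = -0.1560
c = −½·[z(H) + z(FA)] = −0.5 × (0.1968 + (-0.1560)) = -0.0204

C = -0.02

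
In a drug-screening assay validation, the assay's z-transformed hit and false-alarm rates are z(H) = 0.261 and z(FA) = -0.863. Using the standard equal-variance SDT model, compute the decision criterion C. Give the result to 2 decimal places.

C = 0.30

c = −½·[z(H) + z(FA)] = −½·(0.261 + (-0.863)) = 0.301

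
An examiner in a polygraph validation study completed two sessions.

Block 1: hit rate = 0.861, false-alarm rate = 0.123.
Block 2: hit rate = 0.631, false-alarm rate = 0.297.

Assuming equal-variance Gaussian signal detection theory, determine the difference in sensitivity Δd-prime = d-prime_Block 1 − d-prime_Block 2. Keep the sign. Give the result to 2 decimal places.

Δd-prime = 1.38

Block 1: z(0.861) = 1.085, z(0.123) = -1.160, d' = 2.245
Block 2: z(0.631) = 0.335, z(0.297) = -0.533, d' = 0.868
Δd' = d'_Block 1 − d'_Block 2 = 2.245 − 0.868 = 1.377
Block 1 has the higher sensitivity.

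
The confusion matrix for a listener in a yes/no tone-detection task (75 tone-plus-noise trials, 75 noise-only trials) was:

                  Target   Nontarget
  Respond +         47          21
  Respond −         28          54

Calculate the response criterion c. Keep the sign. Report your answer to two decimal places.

c = 0.13

H = 47/75 = 0.6267
FA = 21/75 = 0.2800
z(0.6267) = 0.323, z(0.2800) = -0.583
c = −½·[z(H) + z(FA)] = −0.5 × (0.323 + (-0.583)) = 0.130
c > 0: the listener has a conservative response bias.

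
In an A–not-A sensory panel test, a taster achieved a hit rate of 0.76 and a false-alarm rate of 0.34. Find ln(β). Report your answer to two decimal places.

ln β = -0.16

z(H) = z(0.76) = 0.706
z(FA) = z(0.34) = -0.412
ln β = −½·[z(H)² − z(FA)²] = −0.5 × (0.498 − 0.170) = -0.164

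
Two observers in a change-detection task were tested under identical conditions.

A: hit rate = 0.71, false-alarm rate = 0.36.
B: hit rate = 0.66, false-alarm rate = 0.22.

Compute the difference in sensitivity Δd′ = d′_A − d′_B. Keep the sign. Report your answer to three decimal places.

A: z(0.71) = 0.5534, z(0.36) = -0.3585, d' = 0.9119
B: z(0.66) = 0.4125, z(0.22) = -0.7722, d' = 1.1847
Δd' = d'_A − d'_B = 0.9119 − 1.1847 = -0.2728
B has the higher sensitivity.

Δd′ = -0.273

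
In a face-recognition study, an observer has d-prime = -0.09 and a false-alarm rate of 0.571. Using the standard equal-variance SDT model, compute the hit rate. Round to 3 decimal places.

hit rate = 0.535

z(false-alarm rate) = z(0.571) = 0.1789
z(H) = z(FA) + d' = 0.1789 + (-0.09) = 0.0889
hit rate = Φ(0.0889) = 0.5354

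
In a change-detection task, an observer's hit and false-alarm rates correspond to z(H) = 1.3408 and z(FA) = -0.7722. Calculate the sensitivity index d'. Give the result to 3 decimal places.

d' = 2.113

d' = z(H) − z(FA) = 1.3408 − (-0.7722) = 2.1130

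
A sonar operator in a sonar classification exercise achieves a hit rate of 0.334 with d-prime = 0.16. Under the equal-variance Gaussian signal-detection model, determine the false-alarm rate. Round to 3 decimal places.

z(hit rate) = z(0.334) = -0.4289
z(FA) = z(H) − d' = -0.4289 − 0.16 = -0.5889
false-alarm rate = Φ(-0.5889) = 0.2780

false-alarm rate = 0.278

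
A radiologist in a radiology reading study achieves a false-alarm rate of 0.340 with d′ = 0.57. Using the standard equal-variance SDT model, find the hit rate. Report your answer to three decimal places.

z(false-alarm rate) = z(0.340) = -0.4125
z(H) = z(FA) + d' = -0.4125 + 0.57 = 0.1575
hit rate = Φ(0.1575) = 0.5626

hit rate = 0.563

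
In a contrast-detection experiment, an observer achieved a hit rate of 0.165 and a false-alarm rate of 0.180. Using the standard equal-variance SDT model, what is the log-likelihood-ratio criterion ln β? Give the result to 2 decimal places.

ln β = -0.06

Φ⁻¹(H) = -0.974
Φ⁻¹(FA) = -0.915
ln β = −½·[z(H)² − z(FA)²] = −0.5 × (0.949 − 0.837) = -0.056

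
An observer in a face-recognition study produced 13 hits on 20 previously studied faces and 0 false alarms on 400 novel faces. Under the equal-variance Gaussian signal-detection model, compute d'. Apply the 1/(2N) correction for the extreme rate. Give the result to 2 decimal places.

The false-alarm rate is 0/400 = 0, so apply the 1/(2N) correction: FA → 1/(2·400) = 0.00125.
z(H) = z(0.65000) = 0.385
z(FA) = z(0.00125) = -3.023
d' = 0.385 − (-3.023) = 3.408

d' = 3.41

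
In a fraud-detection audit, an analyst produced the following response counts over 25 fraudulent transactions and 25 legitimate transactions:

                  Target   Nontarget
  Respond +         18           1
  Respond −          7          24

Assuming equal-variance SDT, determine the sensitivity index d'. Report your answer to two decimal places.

d' = 2.33

H = 18/25 = 0.7200
FA = 1/25 = 0.0400
z(0.7200) = 0.5828, z(0.0400) = -1.7507
d' = z(H) − z(FA) = 0.5828 − (-1.7507) = 2.3335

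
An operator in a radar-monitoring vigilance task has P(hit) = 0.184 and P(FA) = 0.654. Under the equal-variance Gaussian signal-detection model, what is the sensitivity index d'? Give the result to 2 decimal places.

z(H) = z(0.184) = -0.900
z(FA) = z(0.654) = 0.396
d' = z(H) − z(FA) = -0.900 − 0.396 = -1.296

d' = -1.30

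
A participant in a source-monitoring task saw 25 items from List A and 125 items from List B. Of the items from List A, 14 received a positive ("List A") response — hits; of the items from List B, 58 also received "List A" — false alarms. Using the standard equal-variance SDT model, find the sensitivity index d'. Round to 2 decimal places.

H = 14/25 = 0.5600
FA = 58/125 = 0.4640
Φ⁻¹(H) = 0.1510
Φ⁻¹(FA) = -0.0904
d' = z(H) − z(FA) = 0.1510 − (-0.0904) = 0.2414

d' = 0.24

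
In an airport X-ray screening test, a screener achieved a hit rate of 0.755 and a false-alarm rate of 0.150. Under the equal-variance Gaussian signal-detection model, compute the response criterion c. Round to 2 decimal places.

z(0.755) = 0.6903, z(0.150) = -1.0364
c = −½·[z(H) + z(FA)] = −0.5 × (0.6903 + (-1.0364)) = 0.17305
c > 0: the screener has a conservative response bias.

c = 0.17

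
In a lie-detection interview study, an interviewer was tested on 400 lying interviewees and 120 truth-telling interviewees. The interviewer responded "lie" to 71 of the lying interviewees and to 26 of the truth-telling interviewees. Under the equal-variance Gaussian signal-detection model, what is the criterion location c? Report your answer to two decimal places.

H = 71/400 = 0.1775
FA = 26/120 = 0.2167
Φ⁻¹(0.1775) = -0.9249, Φ⁻¹(0.2167) = -0.7834
c = −½·[z(H) + z(FA)] = −0.5 × (-0.9249 + (-0.7834)) = 0.85415

c = 0.85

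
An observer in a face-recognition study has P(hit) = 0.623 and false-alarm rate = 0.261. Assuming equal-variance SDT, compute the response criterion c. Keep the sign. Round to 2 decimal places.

c = 0.16

z(0.623) = 0.3134, z(0.261) = -0.6403
c = −½·[z(H) + z(FA)] = −0.5 × (0.3134 + (-0.6403)) = 0.16345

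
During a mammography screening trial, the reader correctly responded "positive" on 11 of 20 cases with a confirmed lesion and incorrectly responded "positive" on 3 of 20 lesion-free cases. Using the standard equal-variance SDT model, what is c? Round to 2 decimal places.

c = 0.46

H = 11/20 = 0.5500
FA = 3/20 = 0.1500
Φ⁻¹(H) = Φ⁻¹(0.5500) = 0.1257
Φ⁻¹(FA) = Φ⁻¹(0.1500) = -1.0364
c = −½·[z(H) + z(FA)] = −0.5 × (0.1257 + (-1.0364)) = 0.45535
c > 0: the reader has a conservative response bias.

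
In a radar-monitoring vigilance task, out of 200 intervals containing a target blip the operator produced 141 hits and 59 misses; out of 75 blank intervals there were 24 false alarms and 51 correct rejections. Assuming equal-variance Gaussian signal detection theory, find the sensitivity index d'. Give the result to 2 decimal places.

H = 141/200 = 0.7050
FA = 24/75 = 0.3200
z(H) = z(0.7050) = 0.539
z(FA) = z(0.3200) = -0.468
d' = z(H) − z(FA) = 0.539 − (-0.468) = 1.007

d' = 1.01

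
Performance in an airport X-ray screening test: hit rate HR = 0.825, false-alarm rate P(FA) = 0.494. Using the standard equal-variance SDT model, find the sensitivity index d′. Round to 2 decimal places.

d′ = 0.95

z(0.825) = 0.935, z(0.494) = -0.015
d' = z(H) − z(FA) = 0.935 − (-0.015) = 0.950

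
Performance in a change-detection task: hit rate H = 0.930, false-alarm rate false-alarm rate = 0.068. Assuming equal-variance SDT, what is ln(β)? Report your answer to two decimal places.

z(H) = z(0.930) = 1.476
z(FA) = z(0.068) = -1.491
ln β = −½·[z(H)² − z(FA)²] = −0.5 × (2.179 − 2.223) = 0.022

ln β = 0.02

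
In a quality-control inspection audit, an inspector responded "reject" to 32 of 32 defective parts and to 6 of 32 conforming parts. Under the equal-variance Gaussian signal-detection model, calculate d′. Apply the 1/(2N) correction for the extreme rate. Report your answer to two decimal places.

d′ = 3.04

The hit rate is 32/32 = 1, so apply the 1/(2N) correction: H → 1 − 1/(2·32) = 0.98438.
z(H) = z(0.98438) = 2.154
z(FA) = z(0.18750) = -0.887
d' = 2.154 − (-0.887) = 3.041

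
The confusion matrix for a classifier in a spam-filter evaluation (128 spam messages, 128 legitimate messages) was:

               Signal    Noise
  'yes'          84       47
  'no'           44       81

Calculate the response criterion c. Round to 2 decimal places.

H = 84/128 = 0.6562
FA = 47/128 = 0.3672
Φ⁻¹(H) = 0.4021
Φ⁻¹(FA) = -0.3393
c = −½·[z(H) + z(FA)] = −0.5 × (0.4021 + (-0.3393)) = -0.0314
c < 0: the classifier has a liberal response bias.

c = -0.03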